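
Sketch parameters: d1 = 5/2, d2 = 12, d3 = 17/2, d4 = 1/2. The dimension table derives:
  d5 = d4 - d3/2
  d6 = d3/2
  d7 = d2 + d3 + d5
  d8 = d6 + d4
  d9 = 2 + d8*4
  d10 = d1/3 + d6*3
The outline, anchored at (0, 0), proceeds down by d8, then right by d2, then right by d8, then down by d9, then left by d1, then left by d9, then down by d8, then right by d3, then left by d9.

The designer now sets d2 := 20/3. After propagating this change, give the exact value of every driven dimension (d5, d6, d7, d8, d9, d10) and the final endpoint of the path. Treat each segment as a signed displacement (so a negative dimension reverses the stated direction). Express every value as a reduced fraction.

d5 = -15/4
d6 = 17/4
d7 = 137/12
d8 = 19/4
d9 = 21
d10 = 163/12
endpoint = (-295/12, -61/2)

Apply edit: d2 := 20/3
  d5 = d4 - d3/2 = -15/4
  d6 = d3/2 = 17/4
  d7 = d2 + d3 + d5 = 137/12
  d8 = d6 + d4 = 19/4
  d9 = 2 + d8*4 = 21
  d10 = d1/3 + d6*3 = 163/12
Walk from origin (0, 0):
  seg 1: down by d8 = 19/4 → (0, -19/4)
  seg 2: right by d2 = 20/3 → (20/3, -19/4)
  seg 3: right by d8 = 19/4 → (137/12, -19/4)
  seg 4: down by d9 = 21 → (137/12, -103/4)
  seg 5: left by d1 = 5/2 → (107/12, -103/4)
  seg 6: left by d9 = 21 → (-145/12, -103/4)
  seg 7: down by d8 = 19/4 → (-145/12, -61/2)
  seg 8: right by d3 = 17/2 → (-43/12, -61/2)
  seg 9: left by d9 = 21 → (-295/12, -61/2)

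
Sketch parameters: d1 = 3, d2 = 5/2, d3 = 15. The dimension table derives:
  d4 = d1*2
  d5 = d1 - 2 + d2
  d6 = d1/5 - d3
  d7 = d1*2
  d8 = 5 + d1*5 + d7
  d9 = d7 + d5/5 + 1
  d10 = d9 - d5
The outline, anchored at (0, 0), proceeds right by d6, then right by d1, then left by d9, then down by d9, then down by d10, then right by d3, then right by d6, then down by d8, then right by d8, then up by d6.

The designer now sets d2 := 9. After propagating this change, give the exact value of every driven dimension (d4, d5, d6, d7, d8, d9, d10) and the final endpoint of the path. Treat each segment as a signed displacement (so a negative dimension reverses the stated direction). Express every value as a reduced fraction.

d4 = 6
d5 = 10
d6 = -72/5
d7 = 6
d8 = 26
d9 = 9
d10 = -1
endpoint = (31/5, -242/5)

Apply edit: d2 := 9
  d4 = d1*2 = 6
  d5 = d1 - 2 + d2 = 10
  d6 = d1/5 - d3 = -72/5
  d7 = d1*2 = 6
  d8 = 5 + d1*5 + d7 = 26
  d9 = d7 + d5/5 + 1 = 9
  d10 = d9 - d5 = -1
Walk from origin (0, 0):
  seg 1: right by d6 = -72/5 → (-72/5, 0)
  seg 2: right by d1 = 3 → (-57/5, 0)
  seg 3: left by d9 = 9 → (-102/5, 0)
  seg 4: down by d9 = 9 → (-102/5, -9)
  seg 5: down by d10 = -1 → (-102/5, -8)
  seg 6: right by d3 = 15 → (-27/5, -8)
  seg 7: right by d6 = -72/5 → (-99/5, -8)
  seg 8: down by d8 = 26 → (-99/5, -34)
  seg 9: right by d8 = 26 → (31/5, -34)
  seg 10: up by d6 = -72/5 → (31/5, -242/5)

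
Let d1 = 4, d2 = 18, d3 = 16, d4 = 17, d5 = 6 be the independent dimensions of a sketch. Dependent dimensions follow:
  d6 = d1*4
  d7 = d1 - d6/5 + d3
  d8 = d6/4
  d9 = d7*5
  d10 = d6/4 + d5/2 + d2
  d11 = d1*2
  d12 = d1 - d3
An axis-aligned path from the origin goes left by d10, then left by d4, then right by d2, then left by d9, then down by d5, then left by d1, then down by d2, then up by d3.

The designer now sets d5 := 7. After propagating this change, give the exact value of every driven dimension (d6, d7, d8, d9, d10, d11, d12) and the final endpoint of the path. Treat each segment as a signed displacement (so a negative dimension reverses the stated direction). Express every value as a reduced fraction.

Apply edit: d5 := 7
  d6 = d1*4 = 16
  d7 = d1 - d6/5 + d3 = 84/5
  d8 = d6/4 = 4
  d9 = d7*5 = 84
  d10 = d6/4 + d5/2 + d2 = 51/2
  d11 = d1*2 = 8
  d12 = d1 - d3 = -12
Walk from origin (0, 0):
  seg 1: left by d10 = 51/2 → (-51/2, 0)
  seg 2: left by d4 = 17 → (-85/2, 0)
  seg 3: right by d2 = 18 → (-49/2, 0)
  seg 4: left by d9 = 84 → (-217/2, 0)
  seg 5: down by d5 = 7 → (-217/2, -7)
  seg 6: left by d1 = 4 → (-225/2, -7)
  seg 7: down by d2 = 18 → (-225/2, -25)
  seg 8: up by d3 = 16 → (-225/2, -9)

d6 = 16
d7 = 84/5
d8 = 4
d9 = 84
d10 = 51/2
d11 = 8
d12 = -12
endpoint = (-225/2, -9)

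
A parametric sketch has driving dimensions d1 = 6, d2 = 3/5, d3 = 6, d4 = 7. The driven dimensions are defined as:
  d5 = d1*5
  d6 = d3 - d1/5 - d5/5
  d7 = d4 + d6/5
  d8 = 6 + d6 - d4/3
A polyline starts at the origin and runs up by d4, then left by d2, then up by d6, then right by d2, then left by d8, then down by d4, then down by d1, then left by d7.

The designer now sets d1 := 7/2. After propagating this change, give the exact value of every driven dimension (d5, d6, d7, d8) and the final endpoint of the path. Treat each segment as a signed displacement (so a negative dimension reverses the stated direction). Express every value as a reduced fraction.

Apply edit: d1 := 7/2
  d5 = d1*5 = 35/2
  d6 = d3 - d1/5 - d5/5 = 9/5
  d7 = d4 + d6/5 = 184/25
  d8 = 6 + d6 - d4/3 = 82/15
Walk from origin (0, 0):
  seg 1: up by d4 = 7 → (0, 7)
  seg 2: left by d2 = 3/5 → (-3/5, 7)
  seg 3: up by d6 = 9/5 → (-3/5, 44/5)
  seg 4: right by d2 = 3/5 → (0, 44/5)
  seg 5: left by d8 = 82/15 → (-82/15, 44/5)
  seg 6: down by d4 = 7 → (-82/15, 9/5)
  seg 7: down by d1 = 7/2 → (-82/15, -17/10)
  seg 8: left by d7 = 184/25 → (-962/75, -17/10)

d5 = 35/2
d6 = 9/5
d7 = 184/25
d8 = 82/15
endpoint = (-962/75, -17/10)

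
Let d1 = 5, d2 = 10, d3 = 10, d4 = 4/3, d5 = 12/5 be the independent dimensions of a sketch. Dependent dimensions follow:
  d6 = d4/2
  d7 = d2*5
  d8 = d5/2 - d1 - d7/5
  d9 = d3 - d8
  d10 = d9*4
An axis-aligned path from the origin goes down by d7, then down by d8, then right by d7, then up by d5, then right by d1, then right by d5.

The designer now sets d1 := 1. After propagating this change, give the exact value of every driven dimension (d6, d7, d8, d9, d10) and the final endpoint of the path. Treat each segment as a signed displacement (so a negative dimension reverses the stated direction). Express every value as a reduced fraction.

Apply edit: d1 := 1
  d6 = d4/2 = 2/3
  d7 = d2*5 = 50
  d8 = d5/2 - d1 - d7/5 = -49/5
  d9 = d3 - d8 = 99/5
  d10 = d9*4 = 396/5
Walk from origin (0, 0):
  seg 1: down by d7 = 50 → (0, -50)
  seg 2: down by d8 = -49/5 → (0, -201/5)
  seg 3: right by d7 = 50 → (50, -201/5)
  seg 4: up by d5 = 12/5 → (50, -189/5)
  seg 5: right by d1 = 1 → (51, -189/5)
  seg 6: right by d5 = 12/5 → (267/5, -189/5)

d6 = 2/3
d7 = 50
d8 = -49/5
d9 = 99/5
d10 = 396/5
endpoint = (267/5, -189/5)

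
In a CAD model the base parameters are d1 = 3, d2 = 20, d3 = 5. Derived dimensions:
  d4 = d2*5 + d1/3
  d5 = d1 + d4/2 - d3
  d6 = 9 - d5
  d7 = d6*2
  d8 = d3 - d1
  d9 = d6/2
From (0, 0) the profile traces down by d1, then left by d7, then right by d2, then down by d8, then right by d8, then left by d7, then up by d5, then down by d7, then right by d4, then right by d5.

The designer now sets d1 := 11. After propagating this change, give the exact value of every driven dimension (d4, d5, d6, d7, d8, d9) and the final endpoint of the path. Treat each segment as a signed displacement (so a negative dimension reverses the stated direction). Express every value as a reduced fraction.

d4 = 311/3
d5 = 347/6
d6 = -293/6
d7 = -293/3
d8 = -6
d9 = -293/12
endpoint = (2225/6, 301/2)

Apply edit: d1 := 11
  d4 = d2*5 + d1/3 = 311/3
  d5 = d1 + d4/2 - d3 = 347/6
  d6 = 9 - d5 = -293/6
  d7 = d6*2 = -293/3
  d8 = d3 - d1 = -6
  d9 = d6/2 = -293/12
Walk from origin (0, 0):
  seg 1: down by d1 = 11 → (0, -11)
  seg 2: left by d7 = -293/3 → (293/3, -11)
  seg 3: right by d2 = 20 → (353/3, -11)
  seg 4: down by d8 = -6 → (353/3, -5)
  seg 5: right by d8 = -6 → (335/3, -5)
  seg 6: left by d7 = -293/3 → (628/3, -5)
  seg 7: up by d5 = 347/6 → (628/3, 317/6)
  seg 8: down by d7 = -293/3 → (628/3, 301/2)
  seg 9: right by d4 = 311/3 → (313, 301/2)
  seg 10: right by d5 = 347/6 → (2225/6, 301/2)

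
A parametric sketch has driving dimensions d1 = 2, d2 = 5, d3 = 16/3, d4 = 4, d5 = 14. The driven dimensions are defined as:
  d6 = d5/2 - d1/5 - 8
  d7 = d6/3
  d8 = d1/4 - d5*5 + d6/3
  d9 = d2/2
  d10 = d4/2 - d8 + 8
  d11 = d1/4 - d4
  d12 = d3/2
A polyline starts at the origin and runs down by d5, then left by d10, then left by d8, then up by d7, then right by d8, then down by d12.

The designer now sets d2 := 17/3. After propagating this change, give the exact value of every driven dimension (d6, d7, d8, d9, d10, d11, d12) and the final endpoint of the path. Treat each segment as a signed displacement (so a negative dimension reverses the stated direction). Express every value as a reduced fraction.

Apply edit: d2 := 17/3
  d6 = d5/2 - d1/5 - 8 = -7/5
  d7 = d6/3 = -7/15
  d8 = d1/4 - d5*5 + d6/3 = -2099/30
  d9 = d2/2 = 17/6
  d10 = d4/2 - d8 + 8 = 2399/30
  d11 = d1/4 - d4 = -7/2
  d12 = d3/2 = 8/3
Walk from origin (0, 0):
  seg 1: down by d5 = 14 → (0, -14)
  seg 2: left by d10 = 2399/30 → (-2399/30, -14)
  seg 3: left by d8 = -2099/30 → (-10, -14)
  seg 4: up by d7 = -7/15 → (-10, -217/15)
  seg 5: right by d8 = -2099/30 → (-2399/30, -217/15)
  seg 6: down by d12 = 8/3 → (-2399/30, -257/15)

d6 = -7/5
d7 = -7/15
d8 = -2099/30
d9 = 17/6
d10 = 2399/30
d11 = -7/2
d12 = 8/3
endpoint = (-2399/30, -257/15)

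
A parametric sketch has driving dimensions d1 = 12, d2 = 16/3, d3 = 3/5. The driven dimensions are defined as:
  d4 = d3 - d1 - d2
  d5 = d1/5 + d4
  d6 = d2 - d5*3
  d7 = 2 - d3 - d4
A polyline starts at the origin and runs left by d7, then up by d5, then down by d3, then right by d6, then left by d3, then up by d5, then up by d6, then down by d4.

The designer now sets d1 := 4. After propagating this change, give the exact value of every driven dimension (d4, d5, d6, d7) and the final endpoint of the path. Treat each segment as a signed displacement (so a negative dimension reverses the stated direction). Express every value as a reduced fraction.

d4 = -131/15
d5 = -119/15
d6 = 437/15
d7 = 152/15
endpoint = (92/5, 107/5)

Apply edit: d1 := 4
  d4 = d3 - d1 - d2 = -131/15
  d5 = d1/5 + d4 = -119/15
  d6 = d2 - d5*3 = 437/15
  d7 = 2 - d3 - d4 = 152/15
Walk from origin (0, 0):
  seg 1: left by d7 = 152/15 → (-152/15, 0)
  seg 2: up by d5 = -119/15 → (-152/15, -119/15)
  seg 3: down by d3 = 3/5 → (-152/15, -128/15)
  seg 4: right by d6 = 437/15 → (19, -128/15)
  seg 5: left by d3 = 3/5 → (92/5, -128/15)
  seg 6: up by d5 = -119/15 → (92/5, -247/15)
  seg 7: up by d6 = 437/15 → (92/5, 38/3)
  seg 8: down by d4 = -131/15 → (92/5, 107/5)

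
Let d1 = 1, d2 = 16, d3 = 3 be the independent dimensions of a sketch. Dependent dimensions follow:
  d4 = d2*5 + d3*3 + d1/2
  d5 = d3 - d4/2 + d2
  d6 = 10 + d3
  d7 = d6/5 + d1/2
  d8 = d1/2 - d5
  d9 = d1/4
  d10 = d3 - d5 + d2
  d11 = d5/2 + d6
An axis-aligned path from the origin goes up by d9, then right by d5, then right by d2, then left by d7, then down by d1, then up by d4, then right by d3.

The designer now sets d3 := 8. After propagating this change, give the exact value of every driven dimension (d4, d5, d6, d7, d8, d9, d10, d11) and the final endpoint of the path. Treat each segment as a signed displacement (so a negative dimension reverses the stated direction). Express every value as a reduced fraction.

d4 = 209/2
d5 = -113/4
d6 = 18
d7 = 41/10
d8 = 115/4
d9 = 1/4
d10 = 209/4
d11 = 31/8
endpoint = (-167/20, 415/4)

Apply edit: d3 := 8
  d4 = d2*5 + d3*3 + d1/2 = 209/2
  d5 = d3 - d4/2 + d2 = -113/4
  d6 = 10 + d3 = 18
  d7 = d6/5 + d1/2 = 41/10
  d8 = d1/2 - d5 = 115/4
  d9 = d1/4 = 1/4
  d10 = d3 - d5 + d2 = 209/4
  d11 = d5/2 + d6 = 31/8
Walk from origin (0, 0):
  seg 1: up by d9 = 1/4 → (0, 1/4)
  seg 2: right by d5 = -113/4 → (-113/4, 1/4)
  seg 3: right by d2 = 16 → (-49/4, 1/4)
  seg 4: left by d7 = 41/10 → (-327/20, 1/4)
  seg 5: down by d1 = 1 → (-327/20, -3/4)
  seg 6: up by d4 = 209/2 → (-327/20, 415/4)
  seg 7: right by d3 = 8 → (-167/20, 415/4)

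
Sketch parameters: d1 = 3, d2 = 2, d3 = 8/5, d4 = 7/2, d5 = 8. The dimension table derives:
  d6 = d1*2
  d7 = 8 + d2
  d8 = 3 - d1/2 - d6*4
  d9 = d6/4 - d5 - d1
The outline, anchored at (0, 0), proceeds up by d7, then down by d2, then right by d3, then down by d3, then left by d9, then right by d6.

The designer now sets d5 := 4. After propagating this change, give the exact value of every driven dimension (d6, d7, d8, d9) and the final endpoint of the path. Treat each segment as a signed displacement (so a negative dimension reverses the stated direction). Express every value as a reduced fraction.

d6 = 6
d7 = 10
d8 = -45/2
d9 = -11/2
endpoint = (131/10, 32/5)

Apply edit: d5 := 4
  d6 = d1*2 = 6
  d7 = 8 + d2 = 10
  d8 = 3 - d1/2 - d6*4 = -45/2
  d9 = d6/4 - d5 - d1 = -11/2
Walk from origin (0, 0):
  seg 1: up by d7 = 10 → (0, 10)
  seg 2: down by d2 = 2 → (0, 8)
  seg 3: right by d3 = 8/5 → (8/5, 8)
  seg 4: down by d3 = 8/5 → (8/5, 32/5)
  seg 5: left by d9 = -11/2 → (71/10, 32/5)
  seg 6: right by d6 = 6 → (131/10, 32/5)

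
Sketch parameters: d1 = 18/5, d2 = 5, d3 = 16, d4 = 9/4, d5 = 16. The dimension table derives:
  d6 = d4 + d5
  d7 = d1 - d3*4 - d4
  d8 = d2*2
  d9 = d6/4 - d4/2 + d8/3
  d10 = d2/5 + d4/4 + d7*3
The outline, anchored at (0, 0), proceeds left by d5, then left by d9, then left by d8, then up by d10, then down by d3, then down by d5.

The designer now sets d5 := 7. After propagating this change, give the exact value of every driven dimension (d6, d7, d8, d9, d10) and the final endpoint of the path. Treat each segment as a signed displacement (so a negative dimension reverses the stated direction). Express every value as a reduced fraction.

Apply edit: d5 := 7
  d6 = d4 + d5 = 37/4
  d7 = d1 - d3*4 - d4 = -1253/20
  d8 = d2*2 = 10
  d9 = d6/4 - d4/2 + d8/3 = 217/48
  d10 = d2/5 + d4/4 + d7*3 = -14911/80
Walk from origin (0, 0):
  seg 1: left by d5 = 7 → (-7, 0)
  seg 2: left by d9 = 217/48 → (-553/48, 0)
  seg 3: left by d8 = 10 → (-1033/48, 0)
  seg 4: up by d10 = -14911/80 → (-1033/48, -14911/80)
  seg 5: down by d3 = 16 → (-1033/48, -16191/80)
  seg 6: down by d5 = 7 → (-1033/48, -16751/80)

d6 = 37/4
d7 = -1253/20
d8 = 10
d9 = 217/48
d10 = -14911/80
endpoint = (-1033/48, -16751/80)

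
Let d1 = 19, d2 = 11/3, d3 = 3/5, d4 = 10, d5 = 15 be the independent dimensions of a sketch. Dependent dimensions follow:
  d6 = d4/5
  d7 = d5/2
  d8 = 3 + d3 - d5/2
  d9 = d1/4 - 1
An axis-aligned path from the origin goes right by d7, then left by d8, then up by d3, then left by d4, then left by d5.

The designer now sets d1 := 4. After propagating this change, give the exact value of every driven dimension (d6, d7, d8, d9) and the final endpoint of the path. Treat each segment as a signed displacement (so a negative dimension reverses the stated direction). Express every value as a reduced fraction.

d6 = 2
d7 = 15/2
d8 = -39/10
d9 = 0
endpoint = (-68/5, 3/5)

Apply edit: d1 := 4
  d6 = d4/5 = 2
  d7 = d5/2 = 15/2
  d8 = 3 + d3 - d5/2 = -39/10
  d9 = d1/4 - 1 = 0
Walk from origin (0, 0):
  seg 1: right by d7 = 15/2 → (15/2, 0)
  seg 2: left by d8 = -39/10 → (57/5, 0)
  seg 3: up by d3 = 3/5 → (57/5, 3/5)
  seg 4: left by d4 = 10 → (7/5, 3/5)
  seg 5: left by d5 = 15 → (-68/5, 3/5)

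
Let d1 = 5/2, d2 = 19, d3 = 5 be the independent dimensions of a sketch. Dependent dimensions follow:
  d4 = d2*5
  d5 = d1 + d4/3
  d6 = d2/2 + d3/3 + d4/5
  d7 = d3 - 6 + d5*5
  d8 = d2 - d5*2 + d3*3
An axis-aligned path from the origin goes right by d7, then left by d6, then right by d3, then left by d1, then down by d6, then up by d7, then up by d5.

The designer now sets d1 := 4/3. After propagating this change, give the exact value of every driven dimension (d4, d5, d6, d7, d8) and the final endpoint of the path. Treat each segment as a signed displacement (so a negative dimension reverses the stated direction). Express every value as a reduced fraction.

d4 = 95
d5 = 33
d6 = 181/6
d7 = 164
d8 = -32
endpoint = (275/2, 1001/6)

Apply edit: d1 := 4/3
  d4 = d2*5 = 95
  d5 = d1 + d4/3 = 33
  d6 = d2/2 + d3/3 + d4/5 = 181/6
  d7 = d3 - 6 + d5*5 = 164
  d8 = d2 - d5*2 + d3*3 = -32
Walk from origin (0, 0):
  seg 1: right by d7 = 164 → (164, 0)
  seg 2: left by d6 = 181/6 → (803/6, 0)
  seg 3: right by d3 = 5 → (833/6, 0)
  seg 4: left by d1 = 4/3 → (275/2, 0)
  seg 5: down by d6 = 181/6 → (275/2, -181/6)
  seg 6: up by d7 = 164 → (275/2, 803/6)
  seg 7: up by d5 = 33 → (275/2, 1001/6)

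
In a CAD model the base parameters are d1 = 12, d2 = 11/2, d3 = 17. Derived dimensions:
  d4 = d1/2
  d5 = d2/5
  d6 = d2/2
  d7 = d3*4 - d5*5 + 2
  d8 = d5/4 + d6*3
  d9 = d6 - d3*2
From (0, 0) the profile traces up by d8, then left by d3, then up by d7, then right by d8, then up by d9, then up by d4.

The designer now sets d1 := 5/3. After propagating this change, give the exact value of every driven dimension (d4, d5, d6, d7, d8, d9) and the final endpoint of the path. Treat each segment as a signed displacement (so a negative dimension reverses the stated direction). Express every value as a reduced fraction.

d4 = 5/6
d5 = 11/10
d6 = 11/4
d7 = 129/2
d8 = 341/40
d9 = -125/4
endpoint = (-339/40, 5113/120)

Apply edit: d1 := 5/3
  d4 = d1/2 = 5/6
  d5 = d2/5 = 11/10
  d6 = d2/2 = 11/4
  d7 = d3*4 - d5*5 + 2 = 129/2
  d8 = d5/4 + d6*3 = 341/40
  d9 = d6 - d3*2 = -125/4
Walk from origin (0, 0):
  seg 1: up by d8 = 341/40 → (0, 341/40)
  seg 2: left by d3 = 17 → (-17, 341/40)
  seg 3: up by d7 = 129/2 → (-17, 2921/40)
  seg 4: right by d8 = 341/40 → (-339/40, 2921/40)
  seg 5: up by d9 = -125/4 → (-339/40, 1671/40)
  seg 6: up by d4 = 5/6 → (-339/40, 5113/120)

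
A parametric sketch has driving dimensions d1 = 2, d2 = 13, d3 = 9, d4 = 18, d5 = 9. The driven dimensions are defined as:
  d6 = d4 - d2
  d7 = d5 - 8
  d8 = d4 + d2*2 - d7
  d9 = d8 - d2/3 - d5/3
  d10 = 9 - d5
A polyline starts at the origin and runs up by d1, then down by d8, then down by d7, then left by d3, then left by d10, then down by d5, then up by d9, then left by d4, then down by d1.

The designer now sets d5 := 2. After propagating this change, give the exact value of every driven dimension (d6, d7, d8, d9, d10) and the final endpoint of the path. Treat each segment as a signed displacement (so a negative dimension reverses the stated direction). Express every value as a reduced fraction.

d6 = 5
d7 = -6
d8 = 50
d9 = 45
d10 = 7
endpoint = (-34, -1)

Apply edit: d5 := 2
  d6 = d4 - d2 = 5
  d7 = d5 - 8 = -6
  d8 = d4 + d2*2 - d7 = 50
  d9 = d8 - d2/3 - d5/3 = 45
  d10 = 9 - d5 = 7
Walk from origin (0, 0):
  seg 1: up by d1 = 2 → (0, 2)
  seg 2: down by d8 = 50 → (0, -48)
  seg 3: down by d7 = -6 → (0, -42)
  seg 4: left by d3 = 9 → (-9, -42)
  seg 5: left by d10 = 7 → (-16, -42)
  seg 6: down by d5 = 2 → (-16, -44)
  seg 7: up by d9 = 45 → (-16, 1)
  seg 8: left by d4 = 18 → (-34, 1)
  seg 9: down by d1 = 2 → (-34, -1)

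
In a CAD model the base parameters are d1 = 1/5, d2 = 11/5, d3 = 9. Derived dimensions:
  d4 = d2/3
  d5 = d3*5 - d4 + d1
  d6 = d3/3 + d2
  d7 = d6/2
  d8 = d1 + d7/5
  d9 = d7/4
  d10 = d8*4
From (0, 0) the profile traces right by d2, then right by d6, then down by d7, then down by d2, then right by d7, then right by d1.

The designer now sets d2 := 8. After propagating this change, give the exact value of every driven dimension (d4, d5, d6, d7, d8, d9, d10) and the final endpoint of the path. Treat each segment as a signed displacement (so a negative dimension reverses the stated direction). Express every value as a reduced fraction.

d4 = 8/3
d5 = 638/15
d6 = 11
d7 = 11/2
d8 = 13/10
d9 = 11/8
d10 = 26/5
endpoint = (247/10, -27/2)

Apply edit: d2 := 8
  d4 = d2/3 = 8/3
  d5 = d3*5 - d4 + d1 = 638/15
  d6 = d3/3 + d2 = 11
  d7 = d6/2 = 11/2
  d8 = d1 + d7/5 = 13/10
  d9 = d7/4 = 11/8
  d10 = d8*4 = 26/5
Walk from origin (0, 0):
  seg 1: right by d2 = 8 → (8, 0)
  seg 2: right by d6 = 11 → (19, 0)
  seg 3: down by d7 = 11/2 → (19, -11/2)
  seg 4: down by d2 = 8 → (19, -27/2)
  seg 5: right by d7 = 11/2 → (49/2, -27/2)
  seg 6: right by d1 = 1/5 → (247/10, -27/2)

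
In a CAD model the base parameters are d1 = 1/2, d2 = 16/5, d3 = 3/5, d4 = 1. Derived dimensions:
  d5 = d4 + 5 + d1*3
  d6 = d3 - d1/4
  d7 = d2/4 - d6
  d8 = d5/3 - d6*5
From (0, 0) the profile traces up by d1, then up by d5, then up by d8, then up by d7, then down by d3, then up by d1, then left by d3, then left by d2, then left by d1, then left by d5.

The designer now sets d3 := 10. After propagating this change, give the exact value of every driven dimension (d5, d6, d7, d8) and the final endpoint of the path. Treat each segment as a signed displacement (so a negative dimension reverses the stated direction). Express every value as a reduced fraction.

Apply edit: d3 := 10
  d5 = d4 + 5 + d1*3 = 15/2
  d6 = d3 - d1/4 = 79/8
  d7 = d2/4 - d6 = -363/40
  d8 = d5/3 - d6*5 = -375/8
Walk from origin (0, 0):
  seg 1: up by d1 = 1/2 → (0, 1/2)
  seg 2: up by d5 = 15/2 → (0, 8)
  seg 3: up by d8 = -375/8 → (0, -311/8)
  seg 4: up by d7 = -363/40 → (0, -959/20)
  seg 5: down by d3 = 10 → (0, -1159/20)
  seg 6: up by d1 = 1/2 → (0, -1149/20)
  seg 7: left by d3 = 10 → (-10, -1149/20)
  seg 8: left by d2 = 16/5 → (-66/5, -1149/20)
  seg 9: left by d1 = 1/2 → (-137/10, -1149/20)
  seg 10: left by d5 = 15/2 → (-106/5, -1149/20)

d5 = 15/2
d6 = 79/8
d7 = -363/40
d8 = -375/8
endpoint = (-106/5, -1149/20)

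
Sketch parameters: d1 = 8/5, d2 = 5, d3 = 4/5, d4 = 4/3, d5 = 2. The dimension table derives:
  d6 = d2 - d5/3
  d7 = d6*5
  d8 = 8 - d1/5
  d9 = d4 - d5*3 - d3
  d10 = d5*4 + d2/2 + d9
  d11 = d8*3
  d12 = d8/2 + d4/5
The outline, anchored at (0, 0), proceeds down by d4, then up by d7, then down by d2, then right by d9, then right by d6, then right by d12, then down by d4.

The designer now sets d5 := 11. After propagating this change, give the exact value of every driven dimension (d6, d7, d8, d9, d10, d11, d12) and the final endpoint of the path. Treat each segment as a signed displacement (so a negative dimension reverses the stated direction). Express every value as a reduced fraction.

Apply edit: d5 := 11
  d6 = d2 - d5/3 = 4/3
  d7 = d6*5 = 20/3
  d8 = 8 - d1/5 = 192/25
  d9 = d4 - d5*3 - d3 = -487/15
  d10 = d5*4 + d2/2 + d9 = 421/30
  d11 = d8*3 = 576/25
  d12 = d8/2 + d4/5 = 308/75
Walk from origin (0, 0):
  seg 1: down by d4 = 4/3 → (0, -4/3)
  seg 2: up by d7 = 20/3 → (0, 16/3)
  seg 3: down by d2 = 5 → (0, 1/3)
  seg 4: right by d9 = -487/15 → (-487/15, 1/3)
  seg 5: right by d6 = 4/3 → (-467/15, 1/3)
  seg 6: right by d12 = 308/75 → (-2027/75, 1/3)
  seg 7: down by d4 = 4/3 → (-2027/75, -1)

d6 = 4/3
d7 = 20/3
d8 = 192/25
d9 = -487/15
d10 = 421/30
d11 = 576/25
d12 = 308/75
endpoint = (-2027/75, -1)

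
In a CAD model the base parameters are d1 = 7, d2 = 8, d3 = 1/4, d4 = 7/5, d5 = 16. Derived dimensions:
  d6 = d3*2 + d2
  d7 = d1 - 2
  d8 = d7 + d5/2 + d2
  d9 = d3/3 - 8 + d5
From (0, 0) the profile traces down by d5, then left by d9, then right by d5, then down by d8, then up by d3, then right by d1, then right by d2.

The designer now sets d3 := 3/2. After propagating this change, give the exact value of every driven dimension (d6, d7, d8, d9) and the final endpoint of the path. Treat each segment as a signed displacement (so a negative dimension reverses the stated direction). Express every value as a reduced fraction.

Apply edit: d3 := 3/2
  d6 = d3*2 + d2 = 11
  d7 = d1 - 2 = 5
  d8 = d7 + d5/2 + d2 = 21
  d9 = d3/3 - 8 + d5 = 17/2
Walk from origin (0, 0):
  seg 1: down by d5 = 16 → (0, -16)
  seg 2: left by d9 = 17/2 → (-17/2, -16)
  seg 3: right by d5 = 16 → (15/2, -16)
  seg 4: down by d8 = 21 → (15/2, -37)
  seg 5: up by d3 = 3/2 → (15/2, -71/2)
  seg 6: right by d1 = 7 → (29/2, -71/2)
  seg 7: right by d2 = 8 → (45/2, -71/2)

d6 = 11
d7 = 5
d8 = 21
d9 = 17/2
endpoint = (45/2, -71/2)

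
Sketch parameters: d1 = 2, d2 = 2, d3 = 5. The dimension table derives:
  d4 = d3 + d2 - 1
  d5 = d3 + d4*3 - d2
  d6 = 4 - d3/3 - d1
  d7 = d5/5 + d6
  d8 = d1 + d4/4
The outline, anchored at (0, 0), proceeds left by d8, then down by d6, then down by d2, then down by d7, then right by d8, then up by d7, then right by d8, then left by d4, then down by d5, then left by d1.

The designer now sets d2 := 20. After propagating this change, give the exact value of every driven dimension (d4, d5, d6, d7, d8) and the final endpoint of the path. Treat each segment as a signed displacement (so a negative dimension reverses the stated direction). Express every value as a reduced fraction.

Apply edit: d2 := 20
  d4 = d3 + d2 - 1 = 24
  d5 = d3 + d4*3 - d2 = 57
  d6 = 4 - d3/3 - d1 = 1/3
  d7 = d5/5 + d6 = 176/15
  d8 = d1 + d4/4 = 8
Walk from origin (0, 0):
  seg 1: left by d8 = 8 → (-8, 0)
  seg 2: down by d6 = 1/3 → (-8, -1/3)
  seg 3: down by d2 = 20 → (-8, -61/3)
  seg 4: down by d7 = 176/15 → (-8, -481/15)
  seg 5: right by d8 = 8 → (0, -481/15)
  seg 6: up by d7 = 176/15 → (0, -61/3)
  seg 7: right by d8 = 8 → (8, -61/3)
  seg 8: left by d4 = 24 → (-16, -61/3)
  seg 9: down by d5 = 57 → (-16, -232/3)
  seg 10: left by d1 = 2 → (-18, -232/3)

d4 = 24
d5 = 57
d6 = 1/3
d7 = 176/15
d8 = 8
endpoint = (-18, -232/3)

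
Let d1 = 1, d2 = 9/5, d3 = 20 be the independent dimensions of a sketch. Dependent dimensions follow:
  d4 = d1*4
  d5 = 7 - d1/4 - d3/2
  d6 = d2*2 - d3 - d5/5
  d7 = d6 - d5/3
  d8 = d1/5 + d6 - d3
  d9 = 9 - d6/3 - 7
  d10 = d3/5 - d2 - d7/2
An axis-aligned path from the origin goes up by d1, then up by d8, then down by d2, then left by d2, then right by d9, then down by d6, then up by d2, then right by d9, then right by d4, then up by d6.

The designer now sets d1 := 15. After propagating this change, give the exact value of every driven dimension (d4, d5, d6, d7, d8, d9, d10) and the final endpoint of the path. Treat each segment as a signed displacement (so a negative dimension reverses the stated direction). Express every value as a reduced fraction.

d4 = 60
d5 = -27/4
d6 = -301/20
d7 = -64/5
d8 = -641/20
d9 = 421/60
d10 = 43/5
endpoint = (2167/30, -341/20)

Apply edit: d1 := 15
  d4 = d1*4 = 60
  d5 = 7 - d1/4 - d3/2 = -27/4
  d6 = d2*2 - d3 - d5/5 = -301/20
  d7 = d6 - d5/3 = -64/5
  d8 = d1/5 + d6 - d3 = -641/20
  d9 = 9 - d6/3 - 7 = 421/60
  d10 = d3/5 - d2 - d7/2 = 43/5
Walk from origin (0, 0):
  seg 1: up by d1 = 15 → (0, 15)
  seg 2: up by d8 = -641/20 → (0, -341/20)
  seg 3: down by d2 = 9/5 → (0, -377/20)
  seg 4: left by d2 = 9/5 → (-9/5, -377/20)
  seg 5: right by d9 = 421/60 → (313/60, -377/20)
  seg 6: down by d6 = -301/20 → (313/60, -19/5)
  seg 7: up by d2 = 9/5 → (313/60, -2)
  seg 8: right by d9 = 421/60 → (367/30, -2)
  seg 9: right by d4 = 60 → (2167/30, -2)
  seg 10: up by d6 = -301/20 → (2167/30, -341/20)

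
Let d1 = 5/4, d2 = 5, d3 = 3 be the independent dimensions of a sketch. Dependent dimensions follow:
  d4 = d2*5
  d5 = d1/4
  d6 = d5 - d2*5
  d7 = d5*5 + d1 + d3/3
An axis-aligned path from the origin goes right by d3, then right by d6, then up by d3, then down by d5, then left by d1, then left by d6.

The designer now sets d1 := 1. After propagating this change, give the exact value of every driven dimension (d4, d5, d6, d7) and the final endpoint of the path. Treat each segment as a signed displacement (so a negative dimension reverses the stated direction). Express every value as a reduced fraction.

Apply edit: d1 := 1
  d4 = d2*5 = 25
  d5 = d1/4 = 1/4
  d6 = d5 - d2*5 = -99/4
  d7 = d5*5 + d1 + d3/3 = 13/4
Walk from origin (0, 0):
  seg 1: right by d3 = 3 → (3, 0)
  seg 2: right by d6 = -99/4 → (-87/4, 0)
  seg 3: up by d3 = 3 → (-87/4, 3)
  seg 4: down by d5 = 1/4 → (-87/4, 11/4)
  seg 5: left by d1 = 1 → (-91/4, 11/4)
  seg 6: left by d6 = -99/4 → (2, 11/4)

d4 = 25
d5 = 1/4
d6 = -99/4
d7 = 13/4
endpoint = (2, 11/4)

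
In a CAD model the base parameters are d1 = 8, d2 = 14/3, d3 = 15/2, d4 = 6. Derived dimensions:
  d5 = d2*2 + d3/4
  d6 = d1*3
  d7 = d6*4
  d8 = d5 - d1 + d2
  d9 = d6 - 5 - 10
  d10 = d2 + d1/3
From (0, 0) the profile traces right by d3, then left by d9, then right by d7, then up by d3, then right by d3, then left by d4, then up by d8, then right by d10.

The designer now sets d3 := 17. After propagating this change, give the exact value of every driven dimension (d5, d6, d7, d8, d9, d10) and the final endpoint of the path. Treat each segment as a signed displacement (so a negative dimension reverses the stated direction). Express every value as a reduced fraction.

Apply edit: d3 := 17
  d5 = d2*2 + d3/4 = 163/12
  d6 = d1*3 = 24
  d7 = d6*4 = 96
  d8 = d5 - d1 + d2 = 41/4
  d9 = d6 - 5 - 10 = 9
  d10 = d2 + d1/3 = 22/3
Walk from origin (0, 0):
  seg 1: right by d3 = 17 → (17, 0)
  seg 2: left by d9 = 9 → (8, 0)
  seg 3: right by d7 = 96 → (104, 0)
  seg 4: up by d3 = 17 → (104, 17)
  seg 5: right by d3 = 17 → (121, 17)
  seg 6: left by d4 = 6 → (115, 17)
  seg 7: up by d8 = 41/4 → (115, 109/4)
  seg 8: right by d10 = 22/3 → (367/3, 109/4)

d5 = 163/12
d6 = 24
d7 = 96
d8 = 41/4
d9 = 9
d10 = 22/3
endpoint = (367/3, 109/4)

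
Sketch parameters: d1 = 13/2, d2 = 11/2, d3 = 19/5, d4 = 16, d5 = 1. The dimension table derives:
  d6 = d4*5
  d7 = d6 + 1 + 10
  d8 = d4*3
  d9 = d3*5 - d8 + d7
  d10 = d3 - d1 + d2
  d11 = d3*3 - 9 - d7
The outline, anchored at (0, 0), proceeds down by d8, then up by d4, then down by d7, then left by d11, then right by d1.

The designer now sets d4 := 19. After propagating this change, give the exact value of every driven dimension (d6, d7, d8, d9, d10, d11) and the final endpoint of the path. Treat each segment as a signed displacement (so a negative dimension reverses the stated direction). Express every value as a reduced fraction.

d6 = 95
d7 = 106
d8 = 57
d9 = 68
d10 = 14/5
d11 = -518/5
endpoint = (1101/10, -144)

Apply edit: d4 := 19
  d6 = d4*5 = 95
  d7 = d6 + 1 + 10 = 106
  d8 = d4*3 = 57
  d9 = d3*5 - d8 + d7 = 68
  d10 = d3 - d1 + d2 = 14/5
  d11 = d3*3 - 9 - d7 = -518/5
Walk from origin (0, 0):
  seg 1: down by d8 = 57 → (0, -57)
  seg 2: up by d4 = 19 → (0, -38)
  seg 3: down by d7 = 106 → (0, -144)
  seg 4: left by d11 = -518/5 → (518/5, -144)
  seg 5: right by d1 = 13/2 → (1101/10, -144)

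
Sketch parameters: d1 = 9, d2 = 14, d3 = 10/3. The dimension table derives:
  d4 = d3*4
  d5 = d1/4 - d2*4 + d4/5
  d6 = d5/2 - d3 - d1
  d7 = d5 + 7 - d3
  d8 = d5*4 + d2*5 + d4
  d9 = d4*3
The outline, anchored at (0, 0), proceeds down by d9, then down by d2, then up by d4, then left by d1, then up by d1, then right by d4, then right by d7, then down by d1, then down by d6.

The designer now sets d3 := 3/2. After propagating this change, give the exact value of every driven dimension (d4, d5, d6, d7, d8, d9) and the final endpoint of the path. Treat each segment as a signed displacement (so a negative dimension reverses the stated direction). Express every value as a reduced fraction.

Apply edit: d3 := 3/2
  d4 = d3*4 = 6
  d5 = d1/4 - d2*4 + d4/5 = -1051/20
  d6 = d5/2 - d3 - d1 = -1471/40
  d7 = d5 + 7 - d3 = -941/20
  d8 = d5*4 + d2*5 + d4 = -671/5
  d9 = d4*3 = 18
Walk from origin (0, 0):
  seg 1: down by d9 = 18 → (0, -18)
  seg 2: down by d2 = 14 → (0, -32)
  seg 3: up by d4 = 6 → (0, -26)
  seg 4: left by d1 = 9 → (-9, -26)
  seg 5: up by d1 = 9 → (-9, -17)
  seg 6: right by d4 = 6 → (-3, -17)
  seg 7: right by d7 = -941/20 → (-1001/20, -17)
  seg 8: down by d1 = 9 → (-1001/20, -26)
  seg 9: down by d6 = -1471/40 → (-1001/20, 431/40)

d4 = 6
d5 = -1051/20
d6 = -1471/40
d7 = -941/20
d8 = -671/5
d9 = 18
endpoint = (-1001/20, 431/40)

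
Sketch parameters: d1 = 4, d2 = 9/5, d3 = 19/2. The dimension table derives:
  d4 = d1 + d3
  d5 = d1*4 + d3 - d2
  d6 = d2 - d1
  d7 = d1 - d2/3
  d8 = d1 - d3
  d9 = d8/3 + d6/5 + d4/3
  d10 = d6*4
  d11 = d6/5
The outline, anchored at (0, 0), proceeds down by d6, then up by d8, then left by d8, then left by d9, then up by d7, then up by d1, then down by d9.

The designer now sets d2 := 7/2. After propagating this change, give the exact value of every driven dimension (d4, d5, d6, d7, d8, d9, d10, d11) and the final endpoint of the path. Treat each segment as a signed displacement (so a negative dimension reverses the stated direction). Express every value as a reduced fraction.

d4 = 27/2
d5 = 22
d6 = -1/2
d7 = 17/6
d8 = -11/2
d9 = 77/30
d10 = -2
d11 = -1/10
endpoint = (44/15, -11/15)

Apply edit: d2 := 7/2
  d4 = d1 + d3 = 27/2
  d5 = d1*4 + d3 - d2 = 22
  d6 = d2 - d1 = -1/2
  d7 = d1 - d2/3 = 17/6
  d8 = d1 - d3 = -11/2
  d9 = d8/3 + d6/5 + d4/3 = 77/30
  d10 = d6*4 = -2
  d11 = d6/5 = -1/10
Walk from origin (0, 0):
  seg 1: down by d6 = -1/2 → (0, 1/2)
  seg 2: up by d8 = -11/2 → (0, -5)
  seg 3: left by d8 = -11/2 → (11/2, -5)
  seg 4: left by d9 = 77/30 → (44/15, -5)
  seg 5: up by d7 = 17/6 → (44/15, -13/6)
  seg 6: up by d1 = 4 → (44/15, 11/6)
  seg 7: down by d9 = 77/30 → (44/15, -11/15)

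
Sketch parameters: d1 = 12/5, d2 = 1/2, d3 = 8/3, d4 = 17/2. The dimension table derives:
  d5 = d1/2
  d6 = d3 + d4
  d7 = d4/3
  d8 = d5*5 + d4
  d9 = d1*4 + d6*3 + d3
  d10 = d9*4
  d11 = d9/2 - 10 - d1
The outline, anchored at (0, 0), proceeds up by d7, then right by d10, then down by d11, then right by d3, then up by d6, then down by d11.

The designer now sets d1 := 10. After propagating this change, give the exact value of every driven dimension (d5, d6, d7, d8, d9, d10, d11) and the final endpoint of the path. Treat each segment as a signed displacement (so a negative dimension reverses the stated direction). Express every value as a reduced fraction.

d5 = 5
d6 = 67/6
d7 = 17/6
d8 = 67/2
d9 = 457/6
d10 = 914/3
d11 = 217/12
endpoint = (922/3, -133/6)

Apply edit: d1 := 10
  d5 = d1/2 = 5
  d6 = d3 + d4 = 67/6
  d7 = d4/3 = 17/6
  d8 = d5*5 + d4 = 67/2
  d9 = d1*4 + d6*3 + d3 = 457/6
  d10 = d9*4 = 914/3
  d11 = d9/2 - 10 - d1 = 217/12
Walk from origin (0, 0):
  seg 1: up by d7 = 17/6 → (0, 17/6)
  seg 2: right by d10 = 914/3 → (914/3, 17/6)
  seg 3: down by d11 = 217/12 → (914/3, -61/4)
  seg 4: right by d3 = 8/3 → (922/3, -61/4)
  seg 5: up by d6 = 67/6 → (922/3, -49/12)
  seg 6: down by d11 = 217/12 → (922/3, -133/6)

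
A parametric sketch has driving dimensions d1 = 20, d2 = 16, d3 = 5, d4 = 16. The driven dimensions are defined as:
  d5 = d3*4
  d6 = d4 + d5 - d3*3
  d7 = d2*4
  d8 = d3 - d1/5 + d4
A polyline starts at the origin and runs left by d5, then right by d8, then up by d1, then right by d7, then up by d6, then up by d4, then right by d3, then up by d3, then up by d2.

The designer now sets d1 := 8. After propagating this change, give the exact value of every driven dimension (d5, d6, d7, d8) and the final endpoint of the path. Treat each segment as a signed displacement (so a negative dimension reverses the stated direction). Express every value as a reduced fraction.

Apply edit: d1 := 8
  d5 = d3*4 = 20
  d6 = d4 + d5 - d3*3 = 21
  d7 = d2*4 = 64
  d8 = d3 - d1/5 + d4 = 97/5
Walk from origin (0, 0):
  seg 1: left by d5 = 20 → (-20, 0)
  seg 2: right by d8 = 97/5 → (-3/5, 0)
  seg 3: up by d1 = 8 → (-3/5, 8)
  seg 4: right by d7 = 64 → (317/5, 8)
  seg 5: up by d6 = 21 → (317/5, 29)
  seg 6: up by d4 = 16 → (317/5, 45)
  seg 7: right by d3 = 5 → (342/5, 45)
  seg 8: up by d3 = 5 → (342/5, 50)
  seg 9: up by d2 = 16 → (342/5, 66)

d5 = 20
d6 = 21
d7 = 64
d8 = 97/5
endpoint = (342/5, 66)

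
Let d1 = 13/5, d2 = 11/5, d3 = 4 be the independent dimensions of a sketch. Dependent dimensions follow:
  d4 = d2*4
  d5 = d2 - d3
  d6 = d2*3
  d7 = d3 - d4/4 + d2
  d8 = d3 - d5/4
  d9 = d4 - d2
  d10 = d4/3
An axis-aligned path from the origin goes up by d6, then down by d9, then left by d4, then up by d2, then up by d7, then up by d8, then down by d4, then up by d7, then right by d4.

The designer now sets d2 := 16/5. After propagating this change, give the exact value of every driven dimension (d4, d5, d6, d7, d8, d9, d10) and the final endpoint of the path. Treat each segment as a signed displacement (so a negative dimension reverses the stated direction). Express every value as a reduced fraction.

d4 = 64/5
d5 = -4/5
d6 = 48/5
d7 = 4
d8 = 21/5
d9 = 48/5
d10 = 64/15
endpoint = (0, 13/5)

Apply edit: d2 := 16/5
  d4 = d2*4 = 64/5
  d5 = d2 - d3 = -4/5
  d6 = d2*3 = 48/5
  d7 = d3 - d4/4 + d2 = 4
  d8 = d3 - d5/4 = 21/5
  d9 = d4 - d2 = 48/5
  d10 = d4/3 = 64/15
Walk from origin (0, 0):
  seg 1: up by d6 = 48/5 → (0, 48/5)
  seg 2: down by d9 = 48/5 → (0, 0)
  seg 3: left by d4 = 64/5 → (-64/5, 0)
  seg 4: up by d2 = 16/5 → (-64/5, 16/5)
  seg 5: up by d7 = 4 → (-64/5, 36/5)
  seg 6: up by d8 = 21/5 → (-64/5, 57/5)
  seg 7: down by d4 = 64/5 → (-64/5, -7/5)
  seg 8: up by d7 = 4 → (-64/5, 13/5)
  seg 9: right by d4 = 64/5 → (0, 13/5)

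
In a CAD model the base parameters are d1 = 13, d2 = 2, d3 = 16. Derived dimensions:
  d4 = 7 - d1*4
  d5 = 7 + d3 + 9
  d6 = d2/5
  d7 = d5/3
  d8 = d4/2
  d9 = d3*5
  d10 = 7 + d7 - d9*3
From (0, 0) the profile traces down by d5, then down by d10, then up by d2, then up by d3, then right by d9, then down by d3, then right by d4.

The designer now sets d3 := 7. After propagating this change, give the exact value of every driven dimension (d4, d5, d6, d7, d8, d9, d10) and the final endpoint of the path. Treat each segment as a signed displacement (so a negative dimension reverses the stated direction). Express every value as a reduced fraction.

d4 = -45
d5 = 23
d6 = 2/5
d7 = 23/3
d8 = -45/2
d9 = 35
d10 = -271/3
endpoint = (-10, 208/3)

Apply edit: d3 := 7
  d4 = 7 - d1*4 = -45
  d5 = 7 + d3 + 9 = 23
  d6 = d2/5 = 2/5
  d7 = d5/3 = 23/3
  d8 = d4/2 = -45/2
  d9 = d3*5 = 35
  d10 = 7 + d7 - d9*3 = -271/3
Walk from origin (0, 0):
  seg 1: down by d5 = 23 → (0, -23)
  seg 2: down by d10 = -271/3 → (0, 202/3)
  seg 3: up by d2 = 2 → (0, 208/3)
  seg 4: up by d3 = 7 → (0, 229/3)
  seg 5: right by d9 = 35 → (35, 229/3)
  seg 6: down by d3 = 7 → (35, 208/3)
  seg 7: right by d4 = -45 → (-10, 208/3)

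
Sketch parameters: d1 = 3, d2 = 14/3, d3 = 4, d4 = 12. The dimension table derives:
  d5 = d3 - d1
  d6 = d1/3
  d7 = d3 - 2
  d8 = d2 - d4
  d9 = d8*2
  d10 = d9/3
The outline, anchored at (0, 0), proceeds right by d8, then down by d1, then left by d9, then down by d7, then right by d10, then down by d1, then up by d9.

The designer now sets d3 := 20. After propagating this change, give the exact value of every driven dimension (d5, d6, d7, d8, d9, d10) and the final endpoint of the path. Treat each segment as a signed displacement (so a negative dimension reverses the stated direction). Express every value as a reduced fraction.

d5 = 17
d6 = 1
d7 = 18
d8 = -22/3
d9 = -44/3
d10 = -44/9
endpoint = (22/9, -116/3)

Apply edit: d3 := 20
  d5 = d3 - d1 = 17
  d6 = d1/3 = 1
  d7 = d3 - 2 = 18
  d8 = d2 - d4 = -22/3
  d9 = d8*2 = -44/3
  d10 = d9/3 = -44/9
Walk from origin (0, 0):
  seg 1: right by d8 = -22/3 → (-22/3, 0)
  seg 2: down by d1 = 3 → (-22/3, -3)
  seg 3: left by d9 = -44/3 → (22/3, -3)
  seg 4: down by d7 = 18 → (22/3, -21)
  seg 5: right by d10 = -44/9 → (22/9, -21)
  seg 6: down by d1 = 3 → (22/9, -24)
  seg 7: up by d9 = -44/3 → (22/9, -116/3)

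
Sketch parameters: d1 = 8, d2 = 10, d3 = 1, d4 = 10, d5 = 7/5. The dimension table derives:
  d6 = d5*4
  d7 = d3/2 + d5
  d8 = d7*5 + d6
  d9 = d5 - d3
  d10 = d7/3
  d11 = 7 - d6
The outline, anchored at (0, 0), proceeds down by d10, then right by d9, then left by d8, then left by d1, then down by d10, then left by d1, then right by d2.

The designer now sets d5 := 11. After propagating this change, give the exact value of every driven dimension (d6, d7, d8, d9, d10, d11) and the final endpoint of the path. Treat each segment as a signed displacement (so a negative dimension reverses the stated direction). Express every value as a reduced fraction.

d6 = 44
d7 = 23/2
d8 = 203/2
d9 = 10
d10 = 23/6
d11 = -37
endpoint = (-195/2, -23/3)

Apply edit: d5 := 11
  d6 = d5*4 = 44
  d7 = d3/2 + d5 = 23/2
  d8 = d7*5 + d6 = 203/2
  d9 = d5 - d3 = 10
  d10 = d7/3 = 23/6
  d11 = 7 - d6 = -37
Walk from origin (0, 0):
  seg 1: down by d10 = 23/6 → (0, -23/6)
  seg 2: right by d9 = 10 → (10, -23/6)
  seg 3: left by d8 = 203/2 → (-183/2, -23/6)
  seg 4: left by d1 = 8 → (-199/2, -23/6)
  seg 5: down by d10 = 23/6 → (-199/2, -23/3)
  seg 6: left by d1 = 8 → (-215/2, -23/3)
  seg 7: right by d2 = 10 → (-195/2, -23/3)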